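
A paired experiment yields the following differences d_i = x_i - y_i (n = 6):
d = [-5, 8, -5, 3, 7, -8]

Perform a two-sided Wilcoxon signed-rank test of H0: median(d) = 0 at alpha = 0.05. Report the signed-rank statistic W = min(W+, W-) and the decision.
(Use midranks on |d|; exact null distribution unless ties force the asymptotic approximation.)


Step 1: Drop any zero differences (none here) and take |d_i|.
|d| = [5, 8, 5, 3, 7, 8]
Step 2: Midrank |d_i| (ties get averaged ranks).
ranks: |5|->2.5, |8|->5.5, |5|->2.5, |3|->1, |7|->4, |8|->5.5
Step 3: Attach original signs; sum ranks with positive sign and with negative sign.
W+ = 5.5 + 1 + 4 = 10.5
W- = 2.5 + 2.5 + 5.5 = 10.5
(Check: W+ + W- = 21 should equal n(n+1)/2 = 21.)
Step 4: Test statistic W = min(W+, W-) = 10.5.
Step 5: Ties in |d|, so use the tie-corrected normal approximation.
        E[W] = n(n+1)/4 = 6*7/4 = 10.5.
        Tie groups: |d|=5 (t=2), |d|=8 (t=2); sum(t^3 - t) = 12.
        Var[W] = n(n+1)(2n+1)/24 - sum(t^3-t)/48 = 546/24 - 12/48 = 22.5.
        z = (W - E[W]) / sqrt(Var[W]) = (10.5 - 10.5) / 4.7434 = 0.0000.
        Two-sided p = 2*Phi(z) = 1.000000.
Step 6: alpha = 0.05. fail to reject H0.

W+ = 10.5, W- = 10.5, W = min = 10.5, p = 1.000000, fail to reject H0.


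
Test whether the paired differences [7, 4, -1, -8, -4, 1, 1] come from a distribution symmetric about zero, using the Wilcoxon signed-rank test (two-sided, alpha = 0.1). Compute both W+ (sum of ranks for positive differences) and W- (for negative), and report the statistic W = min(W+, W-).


Step 1: Drop any zero differences (none here) and take |d_i|.
|d| = [7, 4, 1, 8, 4, 1, 1]
Step 2: Midrank |d_i| (ties get averaged ranks).
ranks: |7|->6, |4|->4.5, |1|->2, |8|->7, |4|->4.5, |1|->2, |1|->2
Step 3: Attach original signs; sum ranks with positive sign and with negative sign.
W+ = 6 + 4.5 + 2 + 2 = 14.5
W- = 2 + 7 + 4.5 = 13.5
(Check: W+ + W- = 28 should equal n(n+1)/2 = 28.)
Step 4: Test statistic W = min(W+, W-) = 13.5.
Step 5: Ties in |d|, so use the tie-corrected normal approximation.
        E[W] = n(n+1)/4 = 7*8/4 = 14.
        Tie groups: |d|=1 (t=3), |d|=4 (t=2); sum(t^3 - t) = 30.
        Var[W] = n(n+1)(2n+1)/24 - sum(t^3-t)/48 = 840/24 - 30/48 = 34.375.
        z = (W - E[W]) / sqrt(Var[W]) = (13.5 - 14) / 5.8630 = -0.0853.
        Two-sided p = 2*Phi(z) = 0.932039.
Step 6: alpha = 0.1. fail to reject H0.

W+ = 14.5, W- = 13.5, W = min = 13.5, p = 0.932039, fail to reject H0.


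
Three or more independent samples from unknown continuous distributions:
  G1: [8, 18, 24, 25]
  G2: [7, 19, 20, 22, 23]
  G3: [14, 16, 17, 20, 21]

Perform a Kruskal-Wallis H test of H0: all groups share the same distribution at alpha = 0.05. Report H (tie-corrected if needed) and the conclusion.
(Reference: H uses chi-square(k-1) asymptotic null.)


Step 1: Combine all N = 14 observations and assign midranks.
sorted (value, group, rank): (7,G2,1), (8,G1,2), (14,G3,3), (16,G3,4), (17,G3,5), (18,G1,6), (19,G2,7), (20,G2,8.5), (20,G3,8.5), (21,G3,10), (22,G2,11), (23,G2,12), (24,G1,13), (25,G1,14)
Step 2: Sum ranks within each group.
R_1 = 35 (n_1 = 4)
R_2 = 39.5 (n_2 = 5)
R_3 = 30.5 (n_3 = 5)
Step 3: H = 12/(N(N+1)) * sum(R_i^2/n_i) - 3(N+1)
     = 12/(14*15) * (35^2/4 + 39.5^2/5 + 30.5^2/5) - 3*15
     = 0.057143 * 804.35 - 45
     = 0.962857.
Step 4: Ties present; correction factor C = 1 - 6/(14^3 - 14) = 0.997802. Corrected H = 0.962857 / 0.997802 = 0.964978.
Step 5: Under H0, H ~ chi^2(2); p-value = 0.617245.
Step 6: alpha = 0.05. fail to reject H0.

H = 0.9650, df = 2, p = 0.617245, fail to reject H0.


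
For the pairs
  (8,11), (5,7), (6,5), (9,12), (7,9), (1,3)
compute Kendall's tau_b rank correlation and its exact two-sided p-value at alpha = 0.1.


Step 1: Enumerate the 15 unordered pairs (i,j) with i<j and classify each by sign(x_j-x_i) * sign(y_j-y_i).
  (1,2):dx=-3,dy=-4->C; (1,3):dx=-2,dy=-6->C; (1,4):dx=+1,dy=+1->C; (1,5):dx=-1,dy=-2->C
  (1,6):dx=-7,dy=-8->C; (2,3):dx=+1,dy=-2->D; (2,4):dx=+4,dy=+5->C; (2,5):dx=+2,dy=+2->C
  (2,6):dx=-4,dy=-4->C; (3,4):dx=+3,dy=+7->C; (3,5):dx=+1,dy=+4->C; (3,6):dx=-5,dy=-2->C
  (4,5):dx=-2,dy=-3->C; (4,6):dx=-8,dy=-9->C; (5,6):dx=-6,dy=-6->C
Step 2: C = 14, D = 1, total pairs = 15.
Step 3: tau = (C - D)/(n(n-1)/2) = (14 - 1)/15 = 0.866667.
Step 4: Exact two-sided p-value (enumerate n! = 720 permutations of y under H0): p = 0.016667.
Step 5: alpha = 0.1. reject H0.

tau_b = 0.8667 (C=14, D=1), p = 0.016667, reject H0.


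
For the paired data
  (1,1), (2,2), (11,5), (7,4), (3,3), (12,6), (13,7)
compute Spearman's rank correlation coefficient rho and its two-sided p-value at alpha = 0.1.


Step 1: Rank x and y separately (midranks; no ties here).
rank(x): 1->1, 2->2, 11->5, 7->4, 3->3, 12->6, 13->7
rank(y): 1->1, 2->2, 5->5, 4->4, 3->3, 6->6, 7->7
Step 2: d_i = R_x(i) - R_y(i); compute d_i^2.
  (1-1)^2=0, (2-2)^2=0, (5-5)^2=0, (4-4)^2=0, (3-3)^2=0, (6-6)^2=0, (7-7)^2=0
sum(d^2) = 0.
Step 3: rho = 1 - 6*0 / (7*(7^2 - 1)) = 1 - 0/336 = 1.000000.
Step 5: Two-sided p-value from the t-distribution with 5 df = 0.000000.
Step 6: alpha = 0.1. reject H0.

rho = 1.0000, p = 0.000000, reject H0 at alpha = 0.1.


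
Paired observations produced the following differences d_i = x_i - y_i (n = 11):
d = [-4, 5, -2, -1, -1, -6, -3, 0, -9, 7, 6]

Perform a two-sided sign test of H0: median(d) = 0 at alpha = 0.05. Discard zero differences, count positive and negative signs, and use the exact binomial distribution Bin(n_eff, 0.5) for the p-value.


Step 1: Discard zero differences. Original n = 11; n_eff = number of nonzero differences = 10.
Nonzero differences (with sign): -4, +5, -2, -1, -1, -6, -3, -9, +7, +6
Step 2: Count signs: positive = 3, negative = 7.
Step 3: Under H0: P(positive) = 0.5, so the number of positives S ~ Bin(10, 0.5).
Step 4: Two-sided exact p-value = sum of Bin(10,0.5) probabilities at or below the observed probability = 0.343750.
Step 5: alpha = 0.05. fail to reject H0.

n_eff = 10, pos = 3, neg = 7, p = 0.343750, fail to reject H0.


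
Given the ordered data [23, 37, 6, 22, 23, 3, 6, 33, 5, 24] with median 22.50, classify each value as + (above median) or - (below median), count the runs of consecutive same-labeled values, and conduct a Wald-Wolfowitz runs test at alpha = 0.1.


Step 1: Compute median = 22.50; label A = above, B = below.
Labels in order: AABBABBABA  (n_A = 5, n_B = 5)
Step 2: Count runs R = 7.
Step 3: Under H0 (random ordering), E[R] = 2*n_A*n_B/(n_A+n_B) + 1 = 2*5*5/10 + 1 = 6.0000.
        Var[R] = 2*n_A*n_B*(2*n_A*n_B - n_A - n_B) / ((n_A+n_B)^2 * (n_A+n_B-1)) = 2000/900 = 2.2222.
        SD[R] = 1.4907.
Step 4: Continuity-corrected z = (R - 0.5 - E[R]) / SD[R] = (7 - 0.5 - 6.0000) / 1.4907 = 0.3354.
Step 5: Two-sided p-value via normal approximation = 2*(1 - Phi(|z|)) = 0.737316.
Step 6: alpha = 0.1. fail to reject H0.

R = 7, z = 0.3354, p = 0.737316, fail to reject H0.


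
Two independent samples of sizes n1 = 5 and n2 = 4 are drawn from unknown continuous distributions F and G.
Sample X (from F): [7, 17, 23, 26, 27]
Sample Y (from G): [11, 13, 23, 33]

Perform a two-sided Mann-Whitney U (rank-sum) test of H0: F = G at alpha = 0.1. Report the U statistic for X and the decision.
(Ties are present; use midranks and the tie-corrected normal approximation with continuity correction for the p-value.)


Step 1: Combine and sort all 9 observations; assign midranks.
sorted (value, group): (7,X), (11,Y), (13,Y), (17,X), (23,X), (23,Y), (26,X), (27,X), (33,Y)
ranks: 7->1, 11->2, 13->3, 17->4, 23->5.5, 23->5.5, 26->7, 27->8, 33->9
Step 2: Rank sum for X: R1 = 1 + 4 + 5.5 + 7 + 8 = 25.5.
Step 3: U_X = R1 - n1(n1+1)/2 = 25.5 - 5*6/2 = 25.5 - 15 = 10.5.
       U_Y = n1*n2 - U_X = 20 - 10.5 = 9.5.
Step 4: Ties are present, so use the tie-corrected normal approximation (with continuity correction) for the p-value.
Step 5: p-value = 1.000000; compare to alpha = 0.1. fail to reject H0.

U_X = 10.5, p = 1.000000, fail to reject H0 at alpha = 0.1.


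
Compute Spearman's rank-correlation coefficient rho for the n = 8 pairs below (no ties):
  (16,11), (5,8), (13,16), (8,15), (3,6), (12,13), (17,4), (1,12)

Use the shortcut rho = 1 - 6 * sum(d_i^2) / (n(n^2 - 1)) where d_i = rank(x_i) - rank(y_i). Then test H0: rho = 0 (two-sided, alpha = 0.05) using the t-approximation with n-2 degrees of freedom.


Step 1: Rank x and y separately (midranks; no ties here).
rank(x): 16->7, 5->3, 13->6, 8->4, 3->2, 12->5, 17->8, 1->1
rank(y): 11->4, 8->3, 16->8, 15->7, 6->2, 13->6, 4->1, 12->5
Step 2: d_i = R_x(i) - R_y(i); compute d_i^2.
  (7-4)^2=9, (3-3)^2=0, (6-8)^2=4, (4-7)^2=9, (2-2)^2=0, (5-6)^2=1, (8-1)^2=49, (1-5)^2=16
sum(d^2) = 88.
Step 3: rho = 1 - 6*88 / (8*(8^2 - 1)) = 1 - 528/504 = -0.047619.
Step 4: Under H0, t = rho * sqrt((n-2)/(1-rho^2)) = -0.1168 ~ t(6).
Step 5: Two-sided p-value from the t-distribution with 6 df = 0.910849.
Step 6: alpha = 0.05. fail to reject H0.

rho = -0.0476, p = 0.910849, fail to reject H0 at alpha = 0.05.


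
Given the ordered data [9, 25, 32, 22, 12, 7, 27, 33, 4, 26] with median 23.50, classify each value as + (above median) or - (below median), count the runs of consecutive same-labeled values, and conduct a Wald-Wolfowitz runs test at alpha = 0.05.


Step 1: Compute median = 23.50; label A = above, B = below.
Labels in order: BAABBBAABA  (n_A = 5, n_B = 5)
Step 2: Count runs R = 6.
Step 3: Under H0 (random ordering), E[R] = 2*n_A*n_B/(n_A+n_B) + 1 = 2*5*5/10 + 1 = 6.0000.
        Var[R] = 2*n_A*n_B*(2*n_A*n_B - n_A - n_B) / ((n_A+n_B)^2 * (n_A+n_B-1)) = 2000/900 = 2.2222.
        SD[R] = 1.4907.
Step 4: R = E[R], so z = 0 with no continuity correction.
Step 5: Two-sided p-value via normal approximation = 2*(1 - Phi(|z|)) = 1.000000.
Step 6: alpha = 0.05. fail to reject H0.

R = 6, z = 0.0000, p = 1.000000, fail to reject H0.


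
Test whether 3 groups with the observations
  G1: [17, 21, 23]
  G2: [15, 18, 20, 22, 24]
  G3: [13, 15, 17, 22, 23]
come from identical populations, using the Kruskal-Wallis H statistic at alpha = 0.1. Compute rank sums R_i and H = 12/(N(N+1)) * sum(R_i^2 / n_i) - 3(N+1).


Step 1: Combine all N = 13 observations and assign midranks.
sorted (value, group, rank): (13,G3,1), (15,G2,2.5), (15,G3,2.5), (17,G1,4.5), (17,G3,4.5), (18,G2,6), (20,G2,7), (21,G1,8), (22,G2,9.5), (22,G3,9.5), (23,G1,11.5), (23,G3,11.5), (24,G2,13)
Step 2: Sum ranks within each group.
R_1 = 24 (n_1 = 3)
R_2 = 38 (n_2 = 5)
R_3 = 29 (n_3 = 5)
Step 3: H = 12/(N(N+1)) * sum(R_i^2/n_i) - 3(N+1)
     = 12/(13*14) * (24^2/3 + 38^2/5 + 29^2/5) - 3*14
     = 0.065934 * 649 - 42
     = 0.791209.
Step 4: Ties present; correction factor C = 1 - 24/(13^3 - 13) = 0.989011. Corrected H = 0.791209 / 0.989011 = 0.800000.
Step 5: Under H0, H ~ chi^2(2); p-value = 0.670320.
Step 6: alpha = 0.1. fail to reject H0.

H = 0.8000, df = 2, p = 0.670320, fail to reject H0.


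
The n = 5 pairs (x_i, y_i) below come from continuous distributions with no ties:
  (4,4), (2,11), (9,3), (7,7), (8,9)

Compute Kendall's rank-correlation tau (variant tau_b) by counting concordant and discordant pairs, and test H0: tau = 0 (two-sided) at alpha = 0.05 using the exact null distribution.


Step 1: Enumerate the 10 unordered pairs (i,j) with i<j and classify each by sign(x_j-x_i) * sign(y_j-y_i).
  (1,2):dx=-2,dy=+7->D; (1,3):dx=+5,dy=-1->D; (1,4):dx=+3,dy=+3->C; (1,5):dx=+4,dy=+5->C
  (2,3):dx=+7,dy=-8->D; (2,4):dx=+5,dy=-4->D; (2,5):dx=+6,dy=-2->D; (3,4):dx=-2,dy=+4->D
  (3,5):dx=-1,dy=+6->D; (4,5):dx=+1,dy=+2->C
Step 2: C = 3, D = 7, total pairs = 10.
Step 3: tau = (C - D)/(n(n-1)/2) = (3 - 7)/10 = -0.400000.
Step 4: Exact two-sided p-value (enumerate n! = 120 permutations of y under H0): p = 0.483333.
Step 5: alpha = 0.05. fail to reject H0.

tau_b = -0.4000 (C=3, D=7), p = 0.483333, fail to reject H0.


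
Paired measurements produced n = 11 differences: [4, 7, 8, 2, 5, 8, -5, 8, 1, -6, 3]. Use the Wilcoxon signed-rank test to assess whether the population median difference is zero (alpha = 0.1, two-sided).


Step 1: Drop any zero differences (none here) and take |d_i|.
|d| = [4, 7, 8, 2, 5, 8, 5, 8, 1, 6, 3]
Step 2: Midrank |d_i| (ties get averaged ranks).
ranks: |4|->4, |7|->8, |8|->10, |2|->2, |5|->5.5, |8|->10, |5|->5.5, |8|->10, |1|->1, |6|->7, |3|->3
Step 3: Attach original signs; sum ranks with positive sign and with negative sign.
W+ = 4 + 8 + 10 + 2 + 5.5 + 10 + 10 + 1 + 3 = 53.5
W- = 5.5 + 7 = 12.5
(Check: W+ + W- = 66 should equal n(n+1)/2 = 66.)
Step 4: Test statistic W = min(W+, W-) = 12.5.
Step 5: Ties in |d|, so use the tie-corrected normal approximation.
        E[W] = n(n+1)/4 = 11*12/4 = 33.
        Tie groups: |d|=5 (t=2), |d|=8 (t=3); sum(t^3 - t) = 30.
        Var[W] = n(n+1)(2n+1)/24 - sum(t^3-t)/48 = 3036/24 - 30/48 = 125.875.
        z = (W - E[W]) / sqrt(Var[W]) = (12.5 - 33) / 11.2194 = -1.8272.
        Two-sided p = 2*Phi(z) = 0.067671.
Step 6: alpha = 0.1. reject H0.

W+ = 53.5, W- = 12.5, W = min = 12.5, p = 0.067671, reject H0.


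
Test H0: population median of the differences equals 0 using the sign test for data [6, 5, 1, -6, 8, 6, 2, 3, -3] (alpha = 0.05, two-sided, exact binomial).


Step 1: Discard zero differences. Original n = 9; n_eff = number of nonzero differences = 9.
Nonzero differences (with sign): +6, +5, +1, -6, +8, +6, +2, +3, -3
Step 2: Count signs: positive = 7, negative = 2.
Step 3: Under H0: P(positive) = 0.5, so the number of positives S ~ Bin(9, 0.5).
Step 4: Two-sided exact p-value = sum of Bin(9,0.5) probabilities at or below the observed probability = 0.179688.
Step 5: alpha = 0.05. fail to reject H0.

n_eff = 9, pos = 7, neg = 2, p = 0.179688, fail to reject H0.


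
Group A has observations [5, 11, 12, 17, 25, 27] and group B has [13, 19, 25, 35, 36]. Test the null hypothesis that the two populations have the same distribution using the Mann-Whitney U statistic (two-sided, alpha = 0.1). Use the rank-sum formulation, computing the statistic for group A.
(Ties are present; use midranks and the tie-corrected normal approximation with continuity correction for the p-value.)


Step 1: Combine and sort all 11 observations; assign midranks.
sorted (value, group): (5,X), (11,X), (12,X), (13,Y), (17,X), (19,Y), (25,X), (25,Y), (27,X), (35,Y), (36,Y)
ranks: 5->1, 11->2, 12->3, 13->4, 17->5, 19->6, 25->7.5, 25->7.5, 27->9, 35->10, 36->11
Step 2: Rank sum for X: R1 = 1 + 2 + 3 + 5 + 7.5 + 9 = 27.5.
Step 3: U_X = R1 - n1(n1+1)/2 = 27.5 - 6*7/2 = 27.5 - 21 = 6.5.
       U_Y = n1*n2 - U_X = 30 - 6.5 = 23.5.
Step 4: Ties are present, so use the tie-corrected normal approximation (with continuity correction) for the p-value.
Step 5: p-value = 0.143215; compare to alpha = 0.1. fail to reject H0.

U_X = 6.5, p = 0.143215, fail to reject H0 at alpha = 0.1.


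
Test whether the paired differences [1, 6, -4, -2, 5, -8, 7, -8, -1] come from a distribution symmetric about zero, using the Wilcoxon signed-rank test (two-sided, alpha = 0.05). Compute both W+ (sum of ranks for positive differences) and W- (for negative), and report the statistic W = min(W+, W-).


Step 1: Drop any zero differences (none here) and take |d_i|.
|d| = [1, 6, 4, 2, 5, 8, 7, 8, 1]
Step 2: Midrank |d_i| (ties get averaged ranks).
ranks: |1|->1.5, |6|->6, |4|->4, |2|->3, |5|->5, |8|->8.5, |7|->7, |8|->8.5, |1|->1.5
Step 3: Attach original signs; sum ranks with positive sign and with negative sign.
W+ = 1.5 + 6 + 5 + 7 = 19.5
W- = 4 + 3 + 8.5 + 8.5 + 1.5 = 25.5
(Check: W+ + W- = 45 should equal n(n+1)/2 = 45.)
Step 4: Test statistic W = min(W+, W-) = 19.5.
Step 5: Ties in |d|, so use the tie-corrected normal approximation.
        E[W] = n(n+1)/4 = 9*10/4 = 22.5.
        Tie groups: |d|=1 (t=2), |d|=8 (t=2); sum(t^3 - t) = 12.
        Var[W] = n(n+1)(2n+1)/24 - sum(t^3-t)/48 = 1710/24 - 12/48 = 71.
        z = (W - E[W]) / sqrt(Var[W]) = (19.5 - 22.5) / 8.4261 = -0.3560.
        Two-sided p = 2*Phi(z) = 0.721815.
Step 6: alpha = 0.05. fail to reject H0.

W+ = 19.5, W- = 25.5, W = min = 19.5, p = 0.721815, fail to reject H0.


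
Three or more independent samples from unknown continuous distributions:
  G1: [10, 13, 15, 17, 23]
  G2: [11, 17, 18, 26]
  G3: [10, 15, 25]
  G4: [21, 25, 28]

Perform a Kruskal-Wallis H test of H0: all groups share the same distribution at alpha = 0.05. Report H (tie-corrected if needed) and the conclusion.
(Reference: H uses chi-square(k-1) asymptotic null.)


Step 1: Combine all N = 15 observations and assign midranks.
sorted (value, group, rank): (10,G1,1.5), (10,G3,1.5), (11,G2,3), (13,G1,4), (15,G1,5.5), (15,G3,5.5), (17,G1,7.5), (17,G2,7.5), (18,G2,9), (21,G4,10), (23,G1,11), (25,G3,12.5), (25,G4,12.5), (26,G2,14), (28,G4,15)
Step 2: Sum ranks within each group.
R_1 = 29.5 (n_1 = 5)
R_2 = 33.5 (n_2 = 4)
R_3 = 19.5 (n_3 = 3)
R_4 = 37.5 (n_4 = 3)
Step 3: H = 12/(N(N+1)) * sum(R_i^2/n_i) - 3(N+1)
     = 12/(15*16) * (29.5^2/5 + 33.5^2/4 + 19.5^2/3 + 37.5^2/3) - 3*16
     = 0.050000 * 1050.11 - 48
     = 4.505625.
Step 4: Ties present; correction factor C = 1 - 24/(15^3 - 15) = 0.992857. Corrected H = 4.505625 / 0.992857 = 4.538040.
Step 5: Under H0, H ~ chi^2(3); p-value = 0.208922.
Step 6: alpha = 0.05. fail to reject H0.

H = 4.5380, df = 3, p = 0.208922, fail to reject H0.


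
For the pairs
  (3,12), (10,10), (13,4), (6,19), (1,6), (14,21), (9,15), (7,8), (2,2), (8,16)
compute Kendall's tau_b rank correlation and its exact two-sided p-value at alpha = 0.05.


Step 1: Enumerate the 45 unordered pairs (i,j) with i<j and classify each by sign(x_j-x_i) * sign(y_j-y_i).
  (1,2):dx=+7,dy=-2->D; (1,3):dx=+10,dy=-8->D; (1,4):dx=+3,dy=+7->C; (1,5):dx=-2,dy=-6->C
  (1,6):dx=+11,dy=+9->C; (1,7):dx=+6,dy=+3->C; (1,8):dx=+4,dy=-4->D; (1,9):dx=-1,dy=-10->C
  (1,10):dx=+5,dy=+4->C; (2,3):dx=+3,dy=-6->D; (2,4):dx=-4,dy=+9->D; (2,5):dx=-9,dy=-4->C
  (2,6):dx=+4,dy=+11->C; (2,7):dx=-1,dy=+5->D; (2,8):dx=-3,dy=-2->C; (2,9):dx=-8,dy=-8->C
  (2,10):dx=-2,dy=+6->D; (3,4):dx=-7,dy=+15->D; (3,5):dx=-12,dy=+2->D; (3,6):dx=+1,dy=+17->C
  (3,7):dx=-4,dy=+11->D; (3,8):dx=-6,dy=+4->D; (3,9):dx=-11,dy=-2->C; (3,10):dx=-5,dy=+12->D
  (4,5):dx=-5,dy=-13->C; (4,6):dx=+8,dy=+2->C; (4,7):dx=+3,dy=-4->D; (4,8):dx=+1,dy=-11->D
  (4,9):dx=-4,dy=-17->C; (4,10):dx=+2,dy=-3->D; (5,6):dx=+13,dy=+15->C; (5,7):dx=+8,dy=+9->C
  (5,8):dx=+6,dy=+2->C; (5,9):dx=+1,dy=-4->D; (5,10):dx=+7,dy=+10->C; (6,7):dx=-5,dy=-6->C
  (6,8):dx=-7,dy=-13->C; (6,9):dx=-12,dy=-19->C; (6,10):dx=-6,dy=-5->C; (7,8):dx=-2,dy=-7->C
  (7,9):dx=-7,dy=-13->C; (7,10):dx=-1,dy=+1->D; (8,9):dx=-5,dy=-6->C; (8,10):dx=+1,dy=+8->C
  (9,10):dx=+6,dy=+14->C
Step 2: C = 28, D = 17, total pairs = 45.
Step 3: tau = (C - D)/(n(n-1)/2) = (28 - 17)/45 = 0.244444.
Step 4: Exact two-sided p-value (enumerate n! = 3628800 permutations of y under H0): p = 0.380720.
Step 5: alpha = 0.05. fail to reject H0.

tau_b = 0.2444 (C=28, D=17), p = 0.380720, fail to reject H0.


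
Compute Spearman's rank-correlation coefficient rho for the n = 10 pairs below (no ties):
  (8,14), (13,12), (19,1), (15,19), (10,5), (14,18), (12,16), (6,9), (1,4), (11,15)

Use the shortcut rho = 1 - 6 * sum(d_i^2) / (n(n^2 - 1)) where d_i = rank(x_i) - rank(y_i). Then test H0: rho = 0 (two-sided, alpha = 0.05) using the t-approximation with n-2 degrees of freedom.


Step 1: Rank x and y separately (midranks; no ties here).
rank(x): 8->3, 13->7, 19->10, 15->9, 10->4, 14->8, 12->6, 6->2, 1->1, 11->5
rank(y): 14->6, 12->5, 1->1, 19->10, 5->3, 18->9, 16->8, 9->4, 4->2, 15->7
Step 2: d_i = R_x(i) - R_y(i); compute d_i^2.
  (3-6)^2=9, (7-5)^2=4, (10-1)^2=81, (9-10)^2=1, (4-3)^2=1, (8-9)^2=1, (6-8)^2=4, (2-4)^2=4, (1-2)^2=1, (5-7)^2=4
sum(d^2) = 110.
Step 3: rho = 1 - 6*110 / (10*(10^2 - 1)) = 1 - 660/990 = 0.333333.
Step 4: Under H0, t = rho * sqrt((n-2)/(1-rho^2)) = 1.0000 ~ t(8).
Step 5: Two-sided p-value from the t-distribution with 8 df = 0.346594.
Step 6: alpha = 0.05. fail to reject H0.

rho = 0.3333, p = 0.346594, fail to reject H0 at alpha = 0.05.


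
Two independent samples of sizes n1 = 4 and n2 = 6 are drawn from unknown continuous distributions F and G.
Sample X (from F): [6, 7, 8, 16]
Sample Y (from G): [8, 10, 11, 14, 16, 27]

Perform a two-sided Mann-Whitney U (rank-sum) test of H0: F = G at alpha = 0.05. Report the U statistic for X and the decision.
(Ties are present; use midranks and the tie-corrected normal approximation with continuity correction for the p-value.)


Step 1: Combine and sort all 10 observations; assign midranks.
sorted (value, group): (6,X), (7,X), (8,X), (8,Y), (10,Y), (11,Y), (14,Y), (16,X), (16,Y), (27,Y)
ranks: 6->1, 7->2, 8->3.5, 8->3.5, 10->5, 11->6, 14->7, 16->8.5, 16->8.5, 27->10
Step 2: Rank sum for X: R1 = 1 + 2 + 3.5 + 8.5 = 15.
Step 3: U_X = R1 - n1(n1+1)/2 = 15 - 4*5/2 = 15 - 10 = 5.
       U_Y = n1*n2 - U_X = 24 - 5 = 19.
Step 4: Ties are present, so use the tie-corrected normal approximation (with continuity correction) for the p-value.
Step 5: p-value = 0.163233; compare to alpha = 0.05. fail to reject H0.

U_X = 5, p = 0.163233, fail to reject H0 at alpha = 0.05.


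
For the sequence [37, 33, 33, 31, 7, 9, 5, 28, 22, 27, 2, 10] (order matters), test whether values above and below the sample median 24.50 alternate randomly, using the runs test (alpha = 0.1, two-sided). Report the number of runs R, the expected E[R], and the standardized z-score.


Step 1: Compute median = 24.50; label A = above, B = below.
Labels in order: AAAABBBABABB  (n_A = 6, n_B = 6)
Step 2: Count runs R = 6.
Step 3: Under H0 (random ordering), E[R] = 2*n_A*n_B/(n_A+n_B) + 1 = 2*6*6/12 + 1 = 7.0000.
        Var[R] = 2*n_A*n_B*(2*n_A*n_B - n_A - n_B) / ((n_A+n_B)^2 * (n_A+n_B-1)) = 4320/1584 = 2.7273.
        SD[R] = 1.6514.
Step 4: Continuity-corrected z = (R + 0.5 - E[R]) / SD[R] = (6 + 0.5 - 7.0000) / 1.6514 = -0.3028.
Step 5: Two-sided p-value via normal approximation = 2*(1 - Phi(|z|)) = 0.762069.
Step 6: alpha = 0.1. fail to reject H0.

R = 6, z = -0.3028, p = 0.762069, fail to reject H0.


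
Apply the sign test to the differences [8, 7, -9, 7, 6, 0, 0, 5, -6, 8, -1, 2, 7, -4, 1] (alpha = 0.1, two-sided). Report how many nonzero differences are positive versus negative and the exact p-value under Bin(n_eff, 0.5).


Step 1: Discard zero differences. Original n = 15; n_eff = number of nonzero differences = 13.
Nonzero differences (with sign): +8, +7, -9, +7, +6, +5, -6, +8, -1, +2, +7, -4, +1
Step 2: Count signs: positive = 9, negative = 4.
Step 3: Under H0: P(positive) = 0.5, so the number of positives S ~ Bin(13, 0.5).
Step 4: Two-sided exact p-value = sum of Bin(13,0.5) probabilities at or below the observed probability = 0.266846.
Step 5: alpha = 0.1. fail to reject H0.

n_eff = 13, pos = 9, neg = 4, p = 0.266846, fail to reject H0.


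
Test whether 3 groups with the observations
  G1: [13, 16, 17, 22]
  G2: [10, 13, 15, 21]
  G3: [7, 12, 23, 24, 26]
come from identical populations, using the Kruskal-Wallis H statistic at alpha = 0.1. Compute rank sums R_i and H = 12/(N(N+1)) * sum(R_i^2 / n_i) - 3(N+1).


Step 1: Combine all N = 13 observations and assign midranks.
sorted (value, group, rank): (7,G3,1), (10,G2,2), (12,G3,3), (13,G1,4.5), (13,G2,4.5), (15,G2,6), (16,G1,7), (17,G1,8), (21,G2,9), (22,G1,10), (23,G3,11), (24,G3,12), (26,G3,13)
Step 2: Sum ranks within each group.
R_1 = 29.5 (n_1 = 4)
R_2 = 21.5 (n_2 = 4)
R_3 = 40 (n_3 = 5)
Step 3: H = 12/(N(N+1)) * sum(R_i^2/n_i) - 3(N+1)
     = 12/(13*14) * (29.5^2/4 + 21.5^2/4 + 40^2/5) - 3*14
     = 0.065934 * 653.125 - 42
     = 1.063187.
Step 4: Ties present; correction factor C = 1 - 6/(13^3 - 13) = 0.997253. Corrected H = 1.063187 / 0.997253 = 1.066116.
Step 5: Under H0, H ~ chi^2(2); p-value = 0.586808.
Step 6: alpha = 0.1. fail to reject H0.

H = 1.0661, df = 2, p = 0.586808, fail to reject H0.


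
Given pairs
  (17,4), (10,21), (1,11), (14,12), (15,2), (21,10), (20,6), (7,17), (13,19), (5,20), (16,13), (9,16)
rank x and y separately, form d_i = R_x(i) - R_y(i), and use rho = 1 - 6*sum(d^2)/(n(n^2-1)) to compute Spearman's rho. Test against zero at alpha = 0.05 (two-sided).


Step 1: Rank x and y separately (midranks; no ties here).
rank(x): 17->10, 10->5, 1->1, 14->7, 15->8, 21->12, 20->11, 7->3, 13->6, 5->2, 16->9, 9->4
rank(y): 4->2, 21->12, 11->5, 12->6, 2->1, 10->4, 6->3, 17->9, 19->10, 20->11, 13->7, 16->8
Step 2: d_i = R_x(i) - R_y(i); compute d_i^2.
  (10-2)^2=64, (5-12)^2=49, (1-5)^2=16, (7-6)^2=1, (8-1)^2=49, (12-4)^2=64, (11-3)^2=64, (3-9)^2=36, (6-10)^2=16, (2-11)^2=81, (9-7)^2=4, (4-8)^2=16
sum(d^2) = 460.
Step 3: rho = 1 - 6*460 / (12*(12^2 - 1)) = 1 - 2760/1716 = -0.608392.
Step 4: Under H0, t = rho * sqrt((n-2)/(1-rho^2)) = -2.4242 ~ t(10).
Step 5: Two-sided p-value from the t-distribution with 10 df = 0.035806.
Step 6: alpha = 0.05. reject H0.

rho = -0.6084, p = 0.035806, reject H0 at alpha = 0.05.


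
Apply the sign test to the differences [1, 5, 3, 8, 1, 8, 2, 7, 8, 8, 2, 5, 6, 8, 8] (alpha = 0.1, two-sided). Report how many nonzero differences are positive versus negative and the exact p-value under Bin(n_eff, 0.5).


Step 1: Discard zero differences. Original n = 15; n_eff = number of nonzero differences = 15.
Nonzero differences (with sign): +1, +5, +3, +8, +1, +8, +2, +7, +8, +8, +2, +5, +6, +8, +8
Step 2: Count signs: positive = 15, negative = 0.
Step 3: Under H0: P(positive) = 0.5, so the number of positives S ~ Bin(15, 0.5).
Step 4: Two-sided exact p-value = sum of Bin(15,0.5) probabilities at or below the observed probability = 0.000061.
Step 5: alpha = 0.1. reject H0.

n_eff = 15, pos = 15, neg = 0, p = 0.000061, reject H0.


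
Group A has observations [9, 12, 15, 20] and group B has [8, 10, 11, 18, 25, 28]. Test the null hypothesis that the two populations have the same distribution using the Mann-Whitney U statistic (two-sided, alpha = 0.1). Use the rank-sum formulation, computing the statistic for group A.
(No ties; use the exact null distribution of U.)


Step 1: Combine and sort all 10 observations; assign midranks.
sorted (value, group): (8,Y), (9,X), (10,Y), (11,Y), (12,X), (15,X), (18,Y), (20,X), (25,Y), (28,Y)
ranks: 8->1, 9->2, 10->3, 11->4, 12->5, 15->6, 18->7, 20->8, 25->9, 28->10
Step 2: Rank sum for X: R1 = 2 + 5 + 6 + 8 = 21.
Step 3: U_X = R1 - n1(n1+1)/2 = 21 - 4*5/2 = 21 - 10 = 11.
       U_Y = n1*n2 - U_X = 24 - 11 = 13.
Step 4: No ties, so the exact null distribution of U (based on enumerating the C(10,4) = 210 equally likely rank assignments) gives the two-sided p-value.
Step 5: p-value = 0.914286; compare to alpha = 0.1. fail to reject H0.

U_X = 11, p = 0.914286, fail to reject H0 at alpha = 0.1.


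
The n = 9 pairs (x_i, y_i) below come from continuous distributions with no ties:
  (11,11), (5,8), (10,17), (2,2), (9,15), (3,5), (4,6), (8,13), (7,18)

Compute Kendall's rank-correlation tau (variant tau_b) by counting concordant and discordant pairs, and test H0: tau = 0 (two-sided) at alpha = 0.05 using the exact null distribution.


Step 1: Enumerate the 36 unordered pairs (i,j) with i<j and classify each by sign(x_j-x_i) * sign(y_j-y_i).
  (1,2):dx=-6,dy=-3->C; (1,3):dx=-1,dy=+6->D; (1,4):dx=-9,dy=-9->C; (1,5):dx=-2,dy=+4->D
  (1,6):dx=-8,dy=-6->C; (1,7):dx=-7,dy=-5->C; (1,8):dx=-3,dy=+2->D; (1,9):dx=-4,dy=+7->D
  (2,3):dx=+5,dy=+9->C; (2,4):dx=-3,dy=-6->C; (2,5):dx=+4,dy=+7->C; (2,6):dx=-2,dy=-3->C
  (2,7):dx=-1,dy=-2->C; (2,8):dx=+3,dy=+5->C; (2,9):dx=+2,dy=+10->C; (3,4):dx=-8,dy=-15->C
  (3,5):dx=-1,dy=-2->C; (3,6):dx=-7,dy=-12->C; (3,7):dx=-6,dy=-11->C; (3,8):dx=-2,dy=-4->C
  (3,9):dx=-3,dy=+1->D; (4,5):dx=+7,dy=+13->C; (4,6):dx=+1,dy=+3->C; (4,7):dx=+2,dy=+4->C
  (4,8):dx=+6,dy=+11->C; (4,9):dx=+5,dy=+16->C; (5,6):dx=-6,dy=-10->C; (5,7):dx=-5,dy=-9->C
  (5,8):dx=-1,dy=-2->C; (5,9):dx=-2,dy=+3->D; (6,7):dx=+1,dy=+1->C; (6,8):dx=+5,dy=+8->C
  (6,9):dx=+4,dy=+13->C; (7,8):dx=+4,dy=+7->C; (7,9):dx=+3,dy=+12->C; (8,9):dx=-1,dy=+5->D
Step 2: C = 29, D = 7, total pairs = 36.
Step 3: tau = (C - D)/(n(n-1)/2) = (29 - 7)/36 = 0.611111.
Step 4: Exact two-sided p-value (enumerate n! = 362880 permutations of y under H0): p = 0.024741.
Step 5: alpha = 0.05. reject H0.

tau_b = 0.6111 (C=29, D=7), p = 0.024741, reject H0.


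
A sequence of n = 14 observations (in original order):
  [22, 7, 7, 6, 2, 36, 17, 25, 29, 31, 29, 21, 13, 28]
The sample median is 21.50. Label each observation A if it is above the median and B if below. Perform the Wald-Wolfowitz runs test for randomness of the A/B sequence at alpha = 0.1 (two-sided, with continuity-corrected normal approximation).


Step 1: Compute median = 21.50; label A = above, B = below.
Labels in order: ABBBBABAAAABBA  (n_A = 7, n_B = 7)
Step 2: Count runs R = 7.
Step 3: Under H0 (random ordering), E[R] = 2*n_A*n_B/(n_A+n_B) + 1 = 2*7*7/14 + 1 = 8.0000.
        Var[R] = 2*n_A*n_B*(2*n_A*n_B - n_A - n_B) / ((n_A+n_B)^2 * (n_A+n_B-1)) = 8232/2548 = 3.2308.
        SD[R] = 1.7974.
Step 4: Continuity-corrected z = (R + 0.5 - E[R]) / SD[R] = (7 + 0.5 - 8.0000) / 1.7974 = -0.2782.
Step 5: Two-sided p-value via normal approximation = 2*(1 - Phi(|z|)) = 0.780879.
Step 6: alpha = 0.1. fail to reject H0.

R = 7, z = -0.2782, p = 0.780879, fail to reject H0.


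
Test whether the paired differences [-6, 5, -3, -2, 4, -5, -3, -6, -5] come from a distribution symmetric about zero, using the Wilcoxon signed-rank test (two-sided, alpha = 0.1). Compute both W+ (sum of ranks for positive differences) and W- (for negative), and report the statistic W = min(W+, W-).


Step 1: Drop any zero differences (none here) and take |d_i|.
|d| = [6, 5, 3, 2, 4, 5, 3, 6, 5]
Step 2: Midrank |d_i| (ties get averaged ranks).
ranks: |6|->8.5, |5|->6, |3|->2.5, |2|->1, |4|->4, |5|->6, |3|->2.5, |6|->8.5, |5|->6
Step 3: Attach original signs; sum ranks with positive sign and with negative sign.
W+ = 6 + 4 = 10
W- = 8.5 + 2.5 + 1 + 6 + 2.5 + 8.5 + 6 = 35
(Check: W+ + W- = 45 should equal n(n+1)/2 = 45.)
Step 4: Test statistic W = min(W+, W-) = 10.
Step 5: Ties in |d|, so use the tie-corrected normal approximation.
        E[W] = n(n+1)/4 = 9*10/4 = 22.5.
        Tie groups: |d|=3 (t=2), |d|=5 (t=3), |d|=6 (t=2); sum(t^3 - t) = 36.
        Var[W] = n(n+1)(2n+1)/24 - sum(t^3-t)/48 = 1710/24 - 36/48 = 70.5.
        z = (W - E[W]) / sqrt(Var[W]) = (10 - 22.5) / 8.3964 = -1.4887.
        Two-sided p = 2*Phi(z) = 0.136559.
Step 6: alpha = 0.1. fail to reject H0.

W+ = 10, W- = 35, W = min = 10, p = 0.136559, fail to reject H0.


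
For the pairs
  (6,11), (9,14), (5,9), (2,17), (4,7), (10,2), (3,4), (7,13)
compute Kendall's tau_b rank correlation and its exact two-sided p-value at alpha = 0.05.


Step 1: Enumerate the 28 unordered pairs (i,j) with i<j and classify each by sign(x_j-x_i) * sign(y_j-y_i).
  (1,2):dx=+3,dy=+3->C; (1,3):dx=-1,dy=-2->C; (1,4):dx=-4,dy=+6->D; (1,5):dx=-2,dy=-4->C
  (1,6):dx=+4,dy=-9->D; (1,7):dx=-3,dy=-7->C; (1,8):dx=+1,dy=+2->C; (2,3):dx=-4,dy=-5->C
  (2,4):dx=-7,dy=+3->D; (2,5):dx=-5,dy=-7->C; (2,6):dx=+1,dy=-12->D; (2,7):dx=-6,dy=-10->C
  (2,8):dx=-2,dy=-1->C; (3,4):dx=-3,dy=+8->D; (3,5):dx=-1,dy=-2->C; (3,6):dx=+5,dy=-7->D
  (3,7):dx=-2,dy=-5->C; (3,8):dx=+2,dy=+4->C; (4,5):dx=+2,dy=-10->D; (4,6):dx=+8,dy=-15->D
  (4,7):dx=+1,dy=-13->D; (4,8):dx=+5,dy=-4->D; (5,6):dx=+6,dy=-5->D; (5,7):dx=-1,dy=-3->C
  (5,8):dx=+3,dy=+6->C; (6,7):dx=-7,dy=+2->D; (6,8):dx=-3,dy=+11->D; (7,8):dx=+4,dy=+9->C
Step 2: C = 15, D = 13, total pairs = 28.
Step 3: tau = (C - D)/(n(n-1)/2) = (15 - 13)/28 = 0.071429.
Step 4: Exact two-sided p-value (enumerate n! = 40320 permutations of y under H0): p = 0.904861.
Step 5: alpha = 0.05. fail to reject H0.

tau_b = 0.0714 (C=15, D=13), p = 0.904861, fail to reject H0.


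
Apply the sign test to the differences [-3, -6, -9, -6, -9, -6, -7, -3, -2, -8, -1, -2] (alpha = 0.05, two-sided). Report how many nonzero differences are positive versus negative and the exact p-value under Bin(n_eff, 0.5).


Step 1: Discard zero differences. Original n = 12; n_eff = number of nonzero differences = 12.
Nonzero differences (with sign): -3, -6, -9, -6, -9, -6, -7, -3, -2, -8, -1, -2
Step 2: Count signs: positive = 0, negative = 12.
Step 3: Under H0: P(positive) = 0.5, so the number of positives S ~ Bin(12, 0.5).
Step 4: Two-sided exact p-value = sum of Bin(12,0.5) probabilities at or below the observed probability = 0.000488.
Step 5: alpha = 0.05. reject H0.

n_eff = 12, pos = 0, neg = 12, p = 0.000488, reject H0.


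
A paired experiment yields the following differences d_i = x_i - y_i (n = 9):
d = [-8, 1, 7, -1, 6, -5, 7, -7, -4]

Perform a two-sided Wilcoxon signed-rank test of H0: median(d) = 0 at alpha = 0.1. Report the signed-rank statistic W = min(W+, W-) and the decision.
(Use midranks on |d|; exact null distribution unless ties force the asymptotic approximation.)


Step 1: Drop any zero differences (none here) and take |d_i|.
|d| = [8, 1, 7, 1, 6, 5, 7, 7, 4]
Step 2: Midrank |d_i| (ties get averaged ranks).
ranks: |8|->9, |1|->1.5, |7|->7, |1|->1.5, |6|->5, |5|->4, |7|->7, |7|->7, |4|->3
Step 3: Attach original signs; sum ranks with positive sign and with negative sign.
W+ = 1.5 + 7 + 5 + 7 = 20.5
W- = 9 + 1.5 + 4 + 7 + 3 = 24.5
(Check: W+ + W- = 45 should equal n(n+1)/2 = 45.)
Step 4: Test statistic W = min(W+, W-) = 20.5.
Step 5: Ties in |d|, so use the tie-corrected normal approximation.
        E[W] = n(n+1)/4 = 9*10/4 = 22.5.
        Tie groups: |d|=1 (t=2), |d|=7 (t=3); sum(t^3 - t) = 30.
        Var[W] = n(n+1)(2n+1)/24 - sum(t^3-t)/48 = 1710/24 - 30/48 = 70.625.
        z = (W - E[W]) / sqrt(Var[W]) = (20.5 - 22.5) / 8.4039 = -0.2380.
        Two-sided p = 2*Phi(z) = 0.811892.
Step 6: alpha = 0.1. fail to reject H0.

W+ = 20.5, W- = 24.5, W = min = 20.5, p = 0.811892, fail to reject H0.


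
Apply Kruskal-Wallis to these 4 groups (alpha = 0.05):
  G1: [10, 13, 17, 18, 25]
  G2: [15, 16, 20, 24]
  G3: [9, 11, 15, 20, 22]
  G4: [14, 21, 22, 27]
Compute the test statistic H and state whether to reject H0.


Step 1: Combine all N = 18 observations and assign midranks.
sorted (value, group, rank): (9,G3,1), (10,G1,2), (11,G3,3), (13,G1,4), (14,G4,5), (15,G2,6.5), (15,G3,6.5), (16,G2,8), (17,G1,9), (18,G1,10), (20,G2,11.5), (20,G3,11.5), (21,G4,13), (22,G3,14.5), (22,G4,14.5), (24,G2,16), (25,G1,17), (27,G4,18)
Step 2: Sum ranks within each group.
R_1 = 42 (n_1 = 5)
R_2 = 42 (n_2 = 4)
R_3 = 36.5 (n_3 = 5)
R_4 = 50.5 (n_4 = 4)
Step 3: H = 12/(N(N+1)) * sum(R_i^2/n_i) - 3(N+1)
     = 12/(18*19) * (42^2/5 + 42^2/4 + 36.5^2/5 + 50.5^2/4) - 3*19
     = 0.035088 * 1697.81 - 57
     = 2.572368.
Step 4: Ties present; correction factor C = 1 - 18/(18^3 - 18) = 0.996904. Corrected H = 2.572368 / 0.996904 = 2.580357.
Step 5: Under H0, H ~ chi^2(3); p-value = 0.460944.
Step 6: alpha = 0.05. fail to reject H0.

H = 2.5804, df = 3, p = 0.460944, fail to reject H0.


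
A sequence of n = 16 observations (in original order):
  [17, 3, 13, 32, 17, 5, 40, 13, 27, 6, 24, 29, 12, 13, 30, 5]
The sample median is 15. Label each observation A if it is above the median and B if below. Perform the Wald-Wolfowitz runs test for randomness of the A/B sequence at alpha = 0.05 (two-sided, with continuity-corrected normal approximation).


Step 1: Compute median = 15; label A = above, B = below.
Labels in order: ABBAABABABAABBAB  (n_A = 8, n_B = 8)
Step 2: Count runs R = 12.
Step 3: Under H0 (random ordering), E[R] = 2*n_A*n_B/(n_A+n_B) + 1 = 2*8*8/16 + 1 = 9.0000.
        Var[R] = 2*n_A*n_B*(2*n_A*n_B - n_A - n_B) / ((n_A+n_B)^2 * (n_A+n_B-1)) = 14336/3840 = 3.7333.
        SD[R] = 1.9322.
Step 4: Continuity-corrected z = (R - 0.5 - E[R]) / SD[R] = (12 - 0.5 - 9.0000) / 1.9322 = 1.2939.
Step 5: Two-sided p-value via normal approximation = 2*(1 - Phi(|z|)) = 0.195709.
Step 6: alpha = 0.05. fail to reject H0.

R = 12, z = 1.2939, p = 0.195709, fail to reject H0.


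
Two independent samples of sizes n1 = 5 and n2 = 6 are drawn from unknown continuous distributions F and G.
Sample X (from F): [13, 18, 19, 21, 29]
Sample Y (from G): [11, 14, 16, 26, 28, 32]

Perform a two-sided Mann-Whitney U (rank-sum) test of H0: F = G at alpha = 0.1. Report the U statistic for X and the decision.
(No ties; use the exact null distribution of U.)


Step 1: Combine and sort all 11 observations; assign midranks.
sorted (value, group): (11,Y), (13,X), (14,Y), (16,Y), (18,X), (19,X), (21,X), (26,Y), (28,Y), (29,X), (32,Y)
ranks: 11->1, 13->2, 14->3, 16->4, 18->5, 19->6, 21->7, 26->8, 28->9, 29->10, 32->11
Step 2: Rank sum for X: R1 = 2 + 5 + 6 + 7 + 10 = 30.
Step 3: U_X = R1 - n1(n1+1)/2 = 30 - 5*6/2 = 30 - 15 = 15.
       U_Y = n1*n2 - U_X = 30 - 15 = 15.
Step 4: No ties, so the exact null distribution of U (based on enumerating the C(11,5) = 462 equally likely rank assignments) gives the two-sided p-value.
Step 5: p-value = 1.000000; compare to alpha = 0.1. fail to reject H0.

U_X = 15, p = 1.000000, fail to reject H0 at alpha = 0.1.


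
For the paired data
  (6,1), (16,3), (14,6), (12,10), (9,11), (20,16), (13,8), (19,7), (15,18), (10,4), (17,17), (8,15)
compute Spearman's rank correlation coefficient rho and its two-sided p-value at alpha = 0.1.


Step 1: Rank x and y separately (midranks; no ties here).
rank(x): 6->1, 16->9, 14->7, 12->5, 9->3, 20->12, 13->6, 19->11, 15->8, 10->4, 17->10, 8->2
rank(y): 1->1, 3->2, 6->4, 10->7, 11->8, 16->10, 8->6, 7->5, 18->12, 4->3, 17->11, 15->9
Step 2: d_i = R_x(i) - R_y(i); compute d_i^2.
  (1-1)^2=0, (9-2)^2=49, (7-4)^2=9, (5-7)^2=4, (3-8)^2=25, (12-10)^2=4, (6-6)^2=0, (11-5)^2=36, (8-12)^2=16, (4-3)^2=1, (10-11)^2=1, (2-9)^2=49
sum(d^2) = 194.
Step 3: rho = 1 - 6*194 / (12*(12^2 - 1)) = 1 - 1164/1716 = 0.321678.
Step 4: Under H0, t = rho * sqrt((n-2)/(1-rho^2)) = 1.0743 ~ t(10).
Step 5: Two-sided p-value from the t-distribution with 10 df = 0.307910.
Step 6: alpha = 0.1. fail to reject H0.

rho = 0.3217, p = 0.307910, fail to reject H0 at alpha = 0.1.


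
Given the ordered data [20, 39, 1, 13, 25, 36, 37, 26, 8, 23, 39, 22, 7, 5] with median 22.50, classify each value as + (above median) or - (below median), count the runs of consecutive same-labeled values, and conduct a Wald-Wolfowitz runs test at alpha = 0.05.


Step 1: Compute median = 22.50; label A = above, B = below.
Labels in order: BABBAAAABAABBB  (n_A = 7, n_B = 7)
Step 2: Count runs R = 7.
Step 3: Under H0 (random ordering), E[R] = 2*n_A*n_B/(n_A+n_B) + 1 = 2*7*7/14 + 1 = 8.0000.
        Var[R] = 2*n_A*n_B*(2*n_A*n_B - n_A - n_B) / ((n_A+n_B)^2 * (n_A+n_B-1)) = 8232/2548 = 3.2308.
        SD[R] = 1.7974.
Step 4: Continuity-corrected z = (R + 0.5 - E[R]) / SD[R] = (7 + 0.5 - 8.0000) / 1.7974 = -0.2782.
Step 5: Two-sided p-value via normal approximation = 2*(1 - Phi(|z|)) = 0.780879.
Step 6: alpha = 0.05. fail to reject H0.

R = 7, z = -0.2782, p = 0.780879, fail to reject H0.


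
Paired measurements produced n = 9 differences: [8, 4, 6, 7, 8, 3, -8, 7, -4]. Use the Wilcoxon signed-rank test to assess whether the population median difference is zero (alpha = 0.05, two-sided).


Step 1: Drop any zero differences (none here) and take |d_i|.
|d| = [8, 4, 6, 7, 8, 3, 8, 7, 4]
Step 2: Midrank |d_i| (ties get averaged ranks).
ranks: |8|->8, |4|->2.5, |6|->4, |7|->5.5, |8|->8, |3|->1, |8|->8, |7|->5.5, |4|->2.5
Step 3: Attach original signs; sum ranks with positive sign and with negative sign.
W+ = 8 + 2.5 + 4 + 5.5 + 8 + 1 + 5.5 = 34.5
W- = 8 + 2.5 = 10.5
(Check: W+ + W- = 45 should equal n(n+1)/2 = 45.)
Step 4: Test statistic W = min(W+, W-) = 10.5.
Step 5: Ties in |d|, so use the tie-corrected normal approximation.
        E[W] = n(n+1)/4 = 9*10/4 = 22.5.
        Tie groups: |d|=4 (t=2), |d|=7 (t=2), |d|=8 (t=3); sum(t^3 - t) = 36.
        Var[W] = n(n+1)(2n+1)/24 - sum(t^3-t)/48 = 1710/24 - 36/48 = 70.5.
        z = (W - E[W]) / sqrt(Var[W]) = (10.5 - 22.5) / 8.3964 = -1.4292.
        Two-sided p = 2*Phi(z) = 0.152953.
Step 6: alpha = 0.05. fail to reject H0.

W+ = 34.5, W- = 10.5, W = min = 10.5, p = 0.152953, fail to reject H0.


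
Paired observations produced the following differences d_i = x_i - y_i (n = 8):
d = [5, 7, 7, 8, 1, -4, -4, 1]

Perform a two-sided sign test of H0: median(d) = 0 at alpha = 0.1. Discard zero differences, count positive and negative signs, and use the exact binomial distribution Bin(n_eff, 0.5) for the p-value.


Step 1: Discard zero differences. Original n = 8; n_eff = number of nonzero differences = 8.
Nonzero differences (with sign): +5, +7, +7, +8, +1, -4, -4, +1
Step 2: Count signs: positive = 6, negative = 2.
Step 3: Under H0: P(positive) = 0.5, so the number of positives S ~ Bin(8, 0.5).
Step 4: Two-sided exact p-value = sum of Bin(8,0.5) probabilities at or below the observed probability = 0.289062.
Step 5: alpha = 0.1. fail to reject H0.

n_eff = 8, pos = 6, neg = 2, p = 0.289062, fail to reject H0.
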